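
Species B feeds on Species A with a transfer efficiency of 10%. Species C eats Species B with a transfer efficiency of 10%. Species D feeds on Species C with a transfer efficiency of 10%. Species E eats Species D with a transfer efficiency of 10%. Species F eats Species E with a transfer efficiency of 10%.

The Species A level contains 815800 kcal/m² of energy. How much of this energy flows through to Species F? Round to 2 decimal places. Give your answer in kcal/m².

8.16 kcal/m²

Species B: 815800 × 0.1 = 81580 kcal/m²
Species C: 81580 × 0.1 = 8158 kcal/m²
Species D: 8158 × 0.1 = 815.8 kcal/m²
Species E: 815.8 × 0.1 = 81.58 kcal/m²
Species F: 81.58 × 0.1 = 8.158 kcal/m²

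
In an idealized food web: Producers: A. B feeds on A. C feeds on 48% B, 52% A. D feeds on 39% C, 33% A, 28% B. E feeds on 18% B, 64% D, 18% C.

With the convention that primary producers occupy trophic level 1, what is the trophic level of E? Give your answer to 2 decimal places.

B: 1 + 1 = 2
C: 1 + (0.48×2 + 0.52×1) = 2.48
D: 1 + (0.39×2.48 + 0.33×1 + 0.28×2) = 2.8572
E: 1 + (0.18×2 + 0.64×2.8572 + 0.18×2.48) = 3.635008

3.64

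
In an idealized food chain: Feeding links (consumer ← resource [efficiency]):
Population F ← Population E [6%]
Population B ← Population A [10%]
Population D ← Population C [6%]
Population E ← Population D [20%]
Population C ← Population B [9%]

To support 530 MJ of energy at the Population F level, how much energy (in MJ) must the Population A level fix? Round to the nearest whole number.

81790123 MJ

Cumulative transfer efficiency: 0.1 × 0.09 × 0.06 × 0.2 × 0.06 = 0.00000648
Population A energy = 530 / 0.00000648 = 81790123 MJ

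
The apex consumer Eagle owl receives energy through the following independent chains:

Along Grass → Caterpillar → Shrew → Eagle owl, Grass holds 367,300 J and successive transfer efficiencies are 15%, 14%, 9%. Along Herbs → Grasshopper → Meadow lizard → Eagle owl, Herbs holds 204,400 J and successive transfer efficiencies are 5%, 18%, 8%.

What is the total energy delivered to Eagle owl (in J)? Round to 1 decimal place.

841.4 J

Via Grass: 367300 × 0.15 × 0.14 × 0.09 = 694.197 J
Via Herbs: 204400 × 0.05 × 0.18 × 0.08 = 147.168 J
Total at Eagle owl: 694.197 + 147.168 = 841.365 J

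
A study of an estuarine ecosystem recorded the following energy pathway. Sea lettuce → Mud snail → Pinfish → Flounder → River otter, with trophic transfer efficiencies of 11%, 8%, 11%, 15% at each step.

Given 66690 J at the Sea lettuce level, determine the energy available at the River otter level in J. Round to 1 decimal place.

Mud snail: 66690 × 0.11 = 7335.9 J
Pinfish: 7335.9 × 0.08 = 586.872 J
Flounder: 586.872 × 0.11 = 64.55592 J
River otter: 64.55592 × 0.15 = 9.683388 J

9.7 J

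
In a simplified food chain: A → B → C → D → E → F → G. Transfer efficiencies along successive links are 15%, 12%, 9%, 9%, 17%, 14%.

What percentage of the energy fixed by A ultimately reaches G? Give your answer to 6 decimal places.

Product of link efficiencies: 0.15 × 0.12 × 0.09 × 0.09 × 0.17 × 0.14 = 0.00000347004
As a percentage: 0.00000347004 × 100 = 0.000347%

0.000347%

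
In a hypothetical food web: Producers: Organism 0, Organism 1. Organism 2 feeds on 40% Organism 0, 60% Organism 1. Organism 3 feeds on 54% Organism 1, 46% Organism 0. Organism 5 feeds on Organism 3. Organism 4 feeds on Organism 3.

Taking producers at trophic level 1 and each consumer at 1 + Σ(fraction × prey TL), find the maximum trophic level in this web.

3

Organism 2: 1 + (0.4×1 + 0.6×1) = 2
Organism 3: 1 + (0.54×1 + 0.46×1) = 2
Organism 4: 1 + 2 = 3
Organism 5: 1 + 2 = 3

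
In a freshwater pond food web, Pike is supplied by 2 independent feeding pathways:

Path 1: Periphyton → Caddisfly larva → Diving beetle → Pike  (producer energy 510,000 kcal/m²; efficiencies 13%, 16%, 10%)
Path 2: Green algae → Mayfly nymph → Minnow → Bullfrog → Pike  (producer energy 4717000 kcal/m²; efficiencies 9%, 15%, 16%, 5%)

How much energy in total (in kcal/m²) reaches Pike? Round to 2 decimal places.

1570.24 kcal/m²

Path 1: 510000 × 0.13 × 0.16 × 0.1 = 1060.8 kcal/m²
Path 2: 4717000 × 0.09 × 0.15 × 0.16 × 0.05 = 509.436 kcal/m²
Total at Pike: 1060.8 + 509.436 = 1570.236 kcal/m²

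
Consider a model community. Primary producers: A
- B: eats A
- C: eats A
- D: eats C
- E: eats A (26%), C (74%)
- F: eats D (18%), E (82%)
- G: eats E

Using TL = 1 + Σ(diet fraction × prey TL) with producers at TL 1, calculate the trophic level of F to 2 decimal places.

B: 1 + 1 = 2
C: 1 + 1 = 2
D: 1 + 2 = 3
E: 1 + (0.26×1 + 0.74×2) = 2.74
F: 1 + (0.18×3 + 0.82×2.74) = 3.7868
G: 1 + 2.74 = 3.74

3.79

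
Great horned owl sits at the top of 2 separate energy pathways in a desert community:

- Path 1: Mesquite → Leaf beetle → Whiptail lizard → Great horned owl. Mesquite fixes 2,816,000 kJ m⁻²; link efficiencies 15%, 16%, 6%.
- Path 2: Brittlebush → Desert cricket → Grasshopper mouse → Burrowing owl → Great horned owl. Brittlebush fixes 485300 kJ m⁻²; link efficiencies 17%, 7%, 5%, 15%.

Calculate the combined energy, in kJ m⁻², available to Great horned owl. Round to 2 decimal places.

Path 1: 2816000 × 0.15 × 0.16 × 0.06 = 4055.04 kJ m⁻²
Path 2: 485300 × 0.17 × 0.07 × 0.05 × 0.15 = 43.313025 kJ m⁻²
Total at Great horned owl: 4055.04 + 43.313025 = 4098.353025 kJ m⁻²

4098.35 kJ m⁻²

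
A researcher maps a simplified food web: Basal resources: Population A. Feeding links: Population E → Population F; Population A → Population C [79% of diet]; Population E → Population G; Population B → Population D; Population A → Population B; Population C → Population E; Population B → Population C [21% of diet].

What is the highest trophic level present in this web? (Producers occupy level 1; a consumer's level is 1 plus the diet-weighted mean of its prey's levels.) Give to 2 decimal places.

Population B: 1 + 1 = 2
Population C: 1 + (0.21×2 + 0.79×1) = 2.21
Population D: 1 + 2 = 3
Population E: 1 + 2.21 = 3.21
Population F: 1 + 3.21 = 4.21
Population G: 1 + 3.21 = 4.21

4.21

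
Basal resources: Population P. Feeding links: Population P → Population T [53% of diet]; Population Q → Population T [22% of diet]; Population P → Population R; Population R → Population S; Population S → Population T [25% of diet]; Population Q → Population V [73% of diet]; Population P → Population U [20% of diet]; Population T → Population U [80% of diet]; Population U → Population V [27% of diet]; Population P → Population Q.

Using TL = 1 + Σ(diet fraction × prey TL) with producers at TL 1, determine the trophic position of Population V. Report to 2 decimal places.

3.37

Population Q: 1 + 1 = 2
Population R: 1 + 1 = 2
Population S: 1 + 2 = 3
Population T: 1 + (0.53×1 + 0.22×2 + 0.25×3) = 2.72
Population U: 1 + (0.8×2.72 + 0.2×1) = 3.376
Population V: 1 + (0.73×2 + 0.27×3.376) = 3.37152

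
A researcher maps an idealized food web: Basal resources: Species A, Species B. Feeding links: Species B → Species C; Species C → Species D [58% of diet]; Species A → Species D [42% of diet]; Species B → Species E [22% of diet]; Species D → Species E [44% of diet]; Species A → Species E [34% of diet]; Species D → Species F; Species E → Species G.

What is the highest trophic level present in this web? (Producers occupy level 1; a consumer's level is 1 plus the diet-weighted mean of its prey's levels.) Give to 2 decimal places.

Species C: 1 + 1 = 2
Species D: 1 + (0.58×2 + 0.42×1) = 2.58
Species E: 1 + (0.22×1 + 0.44×2.58 + 0.34×1) = 2.6952
Species F: 1 + 2.58 = 3.58
Species G: 1 + 2.6952 = 3.6952

3.70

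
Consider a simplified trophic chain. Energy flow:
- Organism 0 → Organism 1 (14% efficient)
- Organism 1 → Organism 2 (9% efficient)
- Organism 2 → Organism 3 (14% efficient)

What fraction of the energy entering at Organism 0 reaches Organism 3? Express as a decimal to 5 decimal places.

Product of link efficiencies: 0.14 × 0.09 × 0.14 = 0.001764

0.00176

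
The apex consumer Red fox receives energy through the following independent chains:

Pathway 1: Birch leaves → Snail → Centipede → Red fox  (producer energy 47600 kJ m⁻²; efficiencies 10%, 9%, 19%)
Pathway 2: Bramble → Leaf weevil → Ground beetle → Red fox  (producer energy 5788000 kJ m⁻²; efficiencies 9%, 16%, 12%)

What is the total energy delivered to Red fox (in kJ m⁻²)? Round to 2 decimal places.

Pathway 1: 47600 × 0.1 × 0.09 × 0.19 = 81.396 kJ m⁻²
Pathway 2: 5788000 × 0.09 × 0.16 × 0.12 = 10001.664 kJ m⁻²
Total at Red fox: 81.396 + 10001.664 = 10083.06 kJ m⁻²

10083.06 kJ m⁻²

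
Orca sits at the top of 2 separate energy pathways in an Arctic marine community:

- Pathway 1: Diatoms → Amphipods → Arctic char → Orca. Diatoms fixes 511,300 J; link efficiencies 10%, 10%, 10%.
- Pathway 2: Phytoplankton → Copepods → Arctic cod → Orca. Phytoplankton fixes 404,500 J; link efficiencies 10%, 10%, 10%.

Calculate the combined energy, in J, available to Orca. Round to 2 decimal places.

Pathway 1: 511300 × 0.1 × 0.1 × 0.1 = 511.3 J
Pathway 2: 404500 × 0.1 × 0.1 × 0.1 = 404.5 J
Total at Orca: 511.3 + 404.5 = 915.8 J

915.80 J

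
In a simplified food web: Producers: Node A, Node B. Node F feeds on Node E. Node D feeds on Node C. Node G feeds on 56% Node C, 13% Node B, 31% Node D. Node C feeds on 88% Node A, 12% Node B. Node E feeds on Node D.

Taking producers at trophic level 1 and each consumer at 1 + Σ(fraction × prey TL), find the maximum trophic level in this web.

5

Node C: 1 + (0.88×1 + 0.12×1) = 2
Node D: 1 + 2 = 3
Node E: 1 + 3 = 4
Node F: 1 + 4 = 5
Node G: 1 + (0.56×2 + 0.13×1 + 0.31×3) = 3.18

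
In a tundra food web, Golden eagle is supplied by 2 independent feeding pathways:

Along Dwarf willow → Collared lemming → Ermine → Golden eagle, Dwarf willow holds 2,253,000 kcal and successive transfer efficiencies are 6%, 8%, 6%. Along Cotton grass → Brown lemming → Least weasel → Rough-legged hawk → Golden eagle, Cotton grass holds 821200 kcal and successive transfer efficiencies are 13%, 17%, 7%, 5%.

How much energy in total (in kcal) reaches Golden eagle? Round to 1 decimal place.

712.4 kcal

Via Dwarf willow: 2253000 × 0.06 × 0.08 × 0.06 = 648.864 kcal
Via Cotton grass: 821200 × 0.13 × 0.17 × 0.07 × 0.05 = 63.51982 kcal
Total at Golden eagle: 648.864 + 63.51982 = 712.38382 kcal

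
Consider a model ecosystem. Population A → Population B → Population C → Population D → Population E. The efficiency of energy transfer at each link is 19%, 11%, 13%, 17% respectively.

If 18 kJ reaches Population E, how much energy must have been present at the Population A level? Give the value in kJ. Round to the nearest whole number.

Cumulative transfer efficiency: 0.19 × 0.11 × 0.13 × 0.17 = 0.00046189
Population A energy = 18 / 0.00046189 = 38970 kJ

38970 kJ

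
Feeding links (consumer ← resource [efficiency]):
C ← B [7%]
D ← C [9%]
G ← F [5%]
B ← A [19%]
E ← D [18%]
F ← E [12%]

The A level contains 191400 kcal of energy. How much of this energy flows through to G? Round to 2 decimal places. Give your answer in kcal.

B: 191400 × 0.19 = 36366 kcal
C: 36366 × 0.07 = 2545.62 kcal
D: 2545.62 × 0.09 = 229.1058 kcal
E: 229.1058 × 0.18 = 41.239044 kcal
F: 41.239044 × 0.12 = 4.94868528 kcal
G: 4.94868528 × 0.05 = 0.247434264 kcal

0.25 kcal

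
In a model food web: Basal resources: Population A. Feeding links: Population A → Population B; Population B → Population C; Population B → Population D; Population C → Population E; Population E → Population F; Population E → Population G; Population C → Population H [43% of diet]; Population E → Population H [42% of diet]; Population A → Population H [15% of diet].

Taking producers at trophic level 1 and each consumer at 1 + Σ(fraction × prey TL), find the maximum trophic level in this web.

5

Population B: 1 + 1 = 2
Population C: 1 + 2 = 3
Population D: 1 + 2 = 3
Population E: 1 + 3 = 4
Population F: 1 + 4 = 5
Population G: 1 + 4 = 5
Population H: 1 + (0.43×3 + 0.42×4 + 0.15×1) = 4.12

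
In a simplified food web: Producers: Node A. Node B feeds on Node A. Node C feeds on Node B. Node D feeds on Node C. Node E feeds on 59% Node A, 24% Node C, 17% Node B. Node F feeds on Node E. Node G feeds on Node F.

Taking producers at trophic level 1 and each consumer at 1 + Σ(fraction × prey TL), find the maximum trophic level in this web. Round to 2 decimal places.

Node B: 1 + 1 = 2
Node C: 1 + 2 = 3
Node D: 1 + 3 = 4
Node E: 1 + (0.59×1 + 0.24×3 + 0.17×2) = 2.65
Node F: 1 + 2.65 = 3.65
Node G: 1 + 3.65 = 4.65

4.65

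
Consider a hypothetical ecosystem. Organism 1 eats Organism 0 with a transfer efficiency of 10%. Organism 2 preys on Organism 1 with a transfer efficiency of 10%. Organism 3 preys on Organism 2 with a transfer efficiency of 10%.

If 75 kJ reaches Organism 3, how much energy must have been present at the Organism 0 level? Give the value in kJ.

Cumulative transfer efficiency: 0.1 × 0.1 × 0.1 = 0.001
Organism 0 energy = 75 / 0.001 = 75000 kJ

75000 kJ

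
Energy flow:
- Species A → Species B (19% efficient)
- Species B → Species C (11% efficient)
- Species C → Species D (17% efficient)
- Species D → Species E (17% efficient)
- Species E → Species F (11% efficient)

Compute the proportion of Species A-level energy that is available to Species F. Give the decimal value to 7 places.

0.0000664

Product of link efficiencies: 0.19 × 0.11 × 0.17 × 0.17 × 0.11 = 0.0000664411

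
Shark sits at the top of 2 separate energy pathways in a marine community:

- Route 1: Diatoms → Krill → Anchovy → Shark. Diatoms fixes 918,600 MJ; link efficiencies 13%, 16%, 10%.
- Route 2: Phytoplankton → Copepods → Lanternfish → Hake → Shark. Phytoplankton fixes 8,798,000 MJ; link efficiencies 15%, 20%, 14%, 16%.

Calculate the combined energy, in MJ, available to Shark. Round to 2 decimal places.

Route 1: 918600 × 0.13 × 0.16 × 0.1 = 1910.688 MJ
Route 2: 8798000 × 0.15 × 0.2 × 0.14 × 0.16 = 5912.256 MJ
Total at Shark: 1910.688 + 5912.256 = 7822.944 MJ

7822.94 MJ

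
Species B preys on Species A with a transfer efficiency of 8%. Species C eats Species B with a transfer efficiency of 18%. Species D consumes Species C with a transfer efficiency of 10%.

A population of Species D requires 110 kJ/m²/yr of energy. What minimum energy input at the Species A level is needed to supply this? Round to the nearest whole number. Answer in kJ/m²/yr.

Cumulative transfer efficiency: 0.08 × 0.18 × 0.1 = 0.00144
Species A energy = 110 / 0.00144 = 76389 kJ/m²/yr

76389 kJ/m²/yr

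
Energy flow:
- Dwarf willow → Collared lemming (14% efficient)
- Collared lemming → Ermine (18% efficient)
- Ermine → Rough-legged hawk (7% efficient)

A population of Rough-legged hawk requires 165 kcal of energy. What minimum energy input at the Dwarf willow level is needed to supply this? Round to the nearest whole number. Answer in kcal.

93537 kcal

Cumulative transfer efficiency: 0.14 × 0.18 × 0.07 = 0.001764
Dwarf willow energy = 165 / 0.001764 = 93537 kcal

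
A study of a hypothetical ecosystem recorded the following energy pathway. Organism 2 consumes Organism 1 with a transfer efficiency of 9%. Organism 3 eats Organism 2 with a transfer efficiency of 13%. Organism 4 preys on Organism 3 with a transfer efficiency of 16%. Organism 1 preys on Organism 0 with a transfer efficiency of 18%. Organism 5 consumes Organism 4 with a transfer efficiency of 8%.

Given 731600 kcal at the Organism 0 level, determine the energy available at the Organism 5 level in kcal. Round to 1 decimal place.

19.7 kcal

Organism 1: 731600 × 0.18 = 131688 kcal
Organism 2: 131688 × 0.09 = 11851.92 kcal
Organism 3: 11851.92 × 0.13 = 1540.7496 kcal
Organism 4: 1540.7496 × 0.16 = 246.519936 kcal
Organism 5: 246.519936 × 0.08 = 19.72159488 kcal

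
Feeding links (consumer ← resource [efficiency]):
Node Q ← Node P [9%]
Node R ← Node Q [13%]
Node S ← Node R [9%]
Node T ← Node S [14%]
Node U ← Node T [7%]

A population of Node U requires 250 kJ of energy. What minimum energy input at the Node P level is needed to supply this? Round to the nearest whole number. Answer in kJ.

24226215 kJ

Cumulative transfer efficiency: 0.09 × 0.13 × 0.09 × 0.14 × 0.07 = 0.0000103194
Node P energy = 250 / 0.0000103194 = 24226215 kJ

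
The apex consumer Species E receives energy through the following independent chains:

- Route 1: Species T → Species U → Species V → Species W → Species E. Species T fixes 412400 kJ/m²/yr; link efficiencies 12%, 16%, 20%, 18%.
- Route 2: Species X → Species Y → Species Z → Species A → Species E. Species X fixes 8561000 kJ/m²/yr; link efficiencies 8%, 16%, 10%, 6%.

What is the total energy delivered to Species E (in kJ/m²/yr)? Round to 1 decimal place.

942.5 kJ/m²/yr

Route 1: 412400 × 0.12 × 0.16 × 0.2 × 0.18 = 285.05088 kJ/m²/yr
Route 2: 8561000 × 0.08 × 0.16 × 0.1 × 0.06 = 657.4848 kJ/m²/yr
Total at Species E: 285.05088 + 657.4848 = 942.53568 kJ/m²/yr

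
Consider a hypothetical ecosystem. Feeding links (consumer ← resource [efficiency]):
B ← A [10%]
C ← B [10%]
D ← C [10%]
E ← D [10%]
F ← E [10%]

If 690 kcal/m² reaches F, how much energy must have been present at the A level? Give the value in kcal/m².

69000000 kcal/m²

Cumulative transfer efficiency: 0.1 × 0.1 × 0.1 × 0.1 × 0.1 = 0.00001
A energy = 690 / 0.00001 = 69000000 kcal/m²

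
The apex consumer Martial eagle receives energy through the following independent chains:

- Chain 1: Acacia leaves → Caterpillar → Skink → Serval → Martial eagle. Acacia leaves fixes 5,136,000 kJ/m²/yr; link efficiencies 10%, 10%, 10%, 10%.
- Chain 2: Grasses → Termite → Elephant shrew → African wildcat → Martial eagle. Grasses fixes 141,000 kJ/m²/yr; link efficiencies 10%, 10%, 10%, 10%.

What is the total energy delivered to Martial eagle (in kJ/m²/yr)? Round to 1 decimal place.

527.7 kJ/m²/yr

Chain 1: 5136000 × 0.1 × 0.1 × 0.1 × 0.1 = 513.6 kJ/m²/yr
Chain 2: 141000 × 0.1 × 0.1 × 0.1 × 0.1 = 14.1 kJ/m²/yr
Total at Martial eagle: 513.6 + 14.1 = 527.7 kJ/m²/yr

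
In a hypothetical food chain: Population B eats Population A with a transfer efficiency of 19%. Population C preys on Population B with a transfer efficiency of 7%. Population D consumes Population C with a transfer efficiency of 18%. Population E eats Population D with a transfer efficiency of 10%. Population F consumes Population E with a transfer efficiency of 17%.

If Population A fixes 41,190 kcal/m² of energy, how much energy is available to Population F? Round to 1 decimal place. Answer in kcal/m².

Population B: 41190 × 0.19 = 7826.1 kcal/m²
Population C: 7826.1 × 0.07 = 547.827 kcal/m²
Population D: 547.827 × 0.18 = 98.60886 kcal/m²
Population E: 98.60886 × 0.1 = 9.860886 kcal/m²
Population F: 9.860886 × 0.17 = 1.67635062 kcal/m²

1.7 kcal/m²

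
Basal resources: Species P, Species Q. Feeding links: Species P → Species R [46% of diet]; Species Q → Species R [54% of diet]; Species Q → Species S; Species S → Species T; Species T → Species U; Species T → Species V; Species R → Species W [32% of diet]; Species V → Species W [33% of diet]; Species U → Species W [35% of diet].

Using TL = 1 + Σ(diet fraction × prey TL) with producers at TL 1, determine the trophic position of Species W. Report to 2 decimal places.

4.36

Species R: 1 + (0.46×1 + 0.54×1) = 2
Species S: 1 + 1 = 2
Species T: 1 + 2 = 3
Species U: 1 + 3 = 4
Species V: 1 + 3 = 4
Species W: 1 + (0.32×2 + 0.33×4 + 0.35×4) = 4.36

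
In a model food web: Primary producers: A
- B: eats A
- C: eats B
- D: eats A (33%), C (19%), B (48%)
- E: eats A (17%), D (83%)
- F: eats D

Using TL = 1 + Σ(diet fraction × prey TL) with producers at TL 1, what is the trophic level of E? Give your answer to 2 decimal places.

B: 1 + 1 = 2
C: 1 + 2 = 3
D: 1 + (0.33×1 + 0.19×3 + 0.48×2) = 2.86
E: 1 + (0.17×1 + 0.83×2.86) = 3.5438
F: 1 + 2.86 = 3.86

3.54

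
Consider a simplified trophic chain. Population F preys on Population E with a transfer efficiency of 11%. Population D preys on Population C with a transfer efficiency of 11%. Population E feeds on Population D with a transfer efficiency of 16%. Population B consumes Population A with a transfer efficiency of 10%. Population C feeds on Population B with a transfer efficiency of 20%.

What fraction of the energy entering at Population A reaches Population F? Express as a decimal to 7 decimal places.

Product of link efficiencies: 0.1 × 0.2 × 0.11 × 0.16 × 0.11 = 0.00003872

0.0000387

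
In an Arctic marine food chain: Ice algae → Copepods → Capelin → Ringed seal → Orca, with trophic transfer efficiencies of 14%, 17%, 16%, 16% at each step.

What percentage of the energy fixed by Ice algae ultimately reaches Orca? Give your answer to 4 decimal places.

0.0609%

Product of link efficiencies: 0.14 × 0.17 × 0.16 × 0.16 = 0.00060928
As a percentage: 0.00060928 × 100 = 0.0609%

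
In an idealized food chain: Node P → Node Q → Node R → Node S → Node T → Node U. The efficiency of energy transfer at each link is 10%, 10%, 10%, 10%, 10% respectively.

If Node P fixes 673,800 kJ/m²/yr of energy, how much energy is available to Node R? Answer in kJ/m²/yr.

6738 kJ/m²/yr

Node Q: 673800 × 0.1 = 67380 kJ/m²/yr
Node R: 67380 × 0.1 = 6738 kJ/m²/yr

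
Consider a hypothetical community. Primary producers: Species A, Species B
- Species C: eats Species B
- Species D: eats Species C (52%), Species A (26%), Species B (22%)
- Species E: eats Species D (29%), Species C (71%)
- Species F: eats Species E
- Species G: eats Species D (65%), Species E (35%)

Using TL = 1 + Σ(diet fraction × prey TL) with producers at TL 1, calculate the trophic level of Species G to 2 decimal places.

Species C: 1 + 1 = 2
Species D: 1 + (0.52×2 + 0.26×1 + 0.22×1) = 2.52
Species E: 1 + (0.29×2.52 + 0.71×2) = 3.1508
Species F: 1 + 3.1508 = 4.1508
Species G: 1 + (0.65×2.52 + 0.35×3.1508) = 3.74078

3.74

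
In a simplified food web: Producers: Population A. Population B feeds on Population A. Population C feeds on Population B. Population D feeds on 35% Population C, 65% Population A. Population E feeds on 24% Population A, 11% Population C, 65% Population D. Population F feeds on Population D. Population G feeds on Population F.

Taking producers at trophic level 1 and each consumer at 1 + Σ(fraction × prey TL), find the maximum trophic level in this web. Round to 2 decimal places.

4.70

Population B: 1 + 1 = 2
Population C: 1 + 2 = 3
Population D: 1 + (0.35×3 + 0.65×1) = 2.7
Population E: 1 + (0.24×1 + 0.11×3 + 0.65×2.7) = 3.325
Population F: 1 + 2.7 = 3.7
Population G: 1 + 3.7 = 4.7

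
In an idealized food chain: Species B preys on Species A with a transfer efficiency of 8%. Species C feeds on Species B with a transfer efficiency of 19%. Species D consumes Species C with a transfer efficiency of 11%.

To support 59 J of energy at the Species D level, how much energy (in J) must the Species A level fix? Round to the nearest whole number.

Cumulative transfer efficiency: 0.08 × 0.19 × 0.11 = 0.001672
Species A energy = 59 / 0.001672 = 35287 J

35287 J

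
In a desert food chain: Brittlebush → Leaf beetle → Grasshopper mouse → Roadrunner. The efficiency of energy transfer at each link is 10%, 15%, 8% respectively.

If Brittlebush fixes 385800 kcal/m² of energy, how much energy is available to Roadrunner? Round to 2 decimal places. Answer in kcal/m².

462.96 kcal/m²

Leaf beetle: 385800 × 0.1 = 38580 kcal/m²
Grasshopper mouse: 38580 × 0.15 = 5787 kcal/m²
Roadrunner: 5787 × 0.08 = 462.96 kcal/m²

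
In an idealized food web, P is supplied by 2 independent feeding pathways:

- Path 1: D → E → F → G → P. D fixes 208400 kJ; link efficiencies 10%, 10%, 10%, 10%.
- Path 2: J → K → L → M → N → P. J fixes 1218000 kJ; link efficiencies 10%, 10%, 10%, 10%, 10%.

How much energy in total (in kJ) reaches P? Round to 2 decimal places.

33.02 kJ

Path 1: 208400 × 0.1 × 0.1 × 0.1 × 0.1 = 20.84 kJ
Path 2: 1218000 × 0.1 × 0.1 × 0.1 × 0.1 × 0.1 = 12.18 kJ
Total at P: 20.84 + 12.18 = 33.02 kJ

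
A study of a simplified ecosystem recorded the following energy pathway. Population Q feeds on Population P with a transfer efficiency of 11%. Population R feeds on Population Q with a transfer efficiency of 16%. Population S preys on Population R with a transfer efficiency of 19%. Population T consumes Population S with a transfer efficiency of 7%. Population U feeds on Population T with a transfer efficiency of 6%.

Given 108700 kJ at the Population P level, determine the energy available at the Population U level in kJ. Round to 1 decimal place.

1.5 kJ

Population Q: 108700 × 0.11 = 11957 kJ
Population R: 11957 × 0.16 = 1913.12 kJ
Population S: 1913.12 × 0.19 = 363.4928 kJ
Population T: 363.4928 × 0.07 = 25.444496 kJ
Population U: 25.444496 × 0.06 = 1.52666976 kJ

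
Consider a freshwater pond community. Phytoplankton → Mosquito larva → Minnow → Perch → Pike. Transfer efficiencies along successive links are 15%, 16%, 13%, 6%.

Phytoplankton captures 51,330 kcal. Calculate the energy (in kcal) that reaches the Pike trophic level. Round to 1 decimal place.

Mosquito larva: 51330 × 0.15 = 7699.5 kcal
Minnow: 7699.5 × 0.16 = 1231.92 kcal
Perch: 1231.92 × 0.13 = 160.1496 kcal
Pike: 160.1496 × 0.06 = 9.608976 kcal

9.6 kcal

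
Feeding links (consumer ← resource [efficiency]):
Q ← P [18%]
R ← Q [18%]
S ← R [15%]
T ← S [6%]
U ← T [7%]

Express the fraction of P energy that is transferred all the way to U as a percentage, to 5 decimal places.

Product of link efficiencies: 0.18 × 0.18 × 0.15 × 0.06 × 0.07 = 0.000020412
As a percentage: 0.000020412 × 100 = 0.00204%

0.00204%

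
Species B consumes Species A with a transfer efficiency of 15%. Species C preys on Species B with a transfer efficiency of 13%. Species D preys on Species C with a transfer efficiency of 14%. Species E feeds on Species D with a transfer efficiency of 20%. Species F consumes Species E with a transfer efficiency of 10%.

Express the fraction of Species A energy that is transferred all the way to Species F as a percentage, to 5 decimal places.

0.00546%

Product of link efficiencies: 0.15 × 0.13 × 0.14 × 0.2 × 0.1 = 0.0000546
As a percentage: 0.0000546 × 100 = 0.00546%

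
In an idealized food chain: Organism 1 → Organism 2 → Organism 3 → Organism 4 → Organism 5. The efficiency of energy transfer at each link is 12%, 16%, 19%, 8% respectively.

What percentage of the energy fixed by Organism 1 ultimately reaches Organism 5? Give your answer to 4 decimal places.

Product of link efficiencies: 0.12 × 0.16 × 0.19 × 0.08 = 0.00029184
As a percentage: 0.00029184 × 100 = 0.0292%

0.0292%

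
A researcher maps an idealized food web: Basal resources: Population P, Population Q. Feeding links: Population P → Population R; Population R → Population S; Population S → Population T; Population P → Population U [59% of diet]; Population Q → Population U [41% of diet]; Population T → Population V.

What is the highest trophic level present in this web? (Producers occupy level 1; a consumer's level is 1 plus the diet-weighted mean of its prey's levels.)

5

Population R: 1 + 1 = 2
Population S: 1 + 2 = 3
Population T: 1 + 3 = 4
Population U: 1 + (0.59×1 + 0.41×1) = 2
Population V: 1 + 4 = 5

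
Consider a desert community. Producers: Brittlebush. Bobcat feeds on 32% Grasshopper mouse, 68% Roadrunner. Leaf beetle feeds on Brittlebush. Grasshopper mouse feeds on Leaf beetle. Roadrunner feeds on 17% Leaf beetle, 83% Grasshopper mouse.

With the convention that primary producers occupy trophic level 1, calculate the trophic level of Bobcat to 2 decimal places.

4.56

Leaf beetle: 1 + 1 = 2
Grasshopper mouse: 1 + 2 = 3
Roadrunner: 1 + (0.17×2 + 0.83×3) = 3.83
Bobcat: 1 + (0.32×3 + 0.68×3.83) = 4.5644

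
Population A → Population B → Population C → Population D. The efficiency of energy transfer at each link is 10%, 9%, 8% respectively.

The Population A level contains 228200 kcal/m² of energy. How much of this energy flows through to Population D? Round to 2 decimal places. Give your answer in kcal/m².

164.30 kcal/m²

Population B: 228200 × 0.1 = 22820 kcal/m²
Population C: 22820 × 0.09 = 2053.8 kcal/m²
Population D: 2053.8 × 0.08 = 164.304 kcal/m²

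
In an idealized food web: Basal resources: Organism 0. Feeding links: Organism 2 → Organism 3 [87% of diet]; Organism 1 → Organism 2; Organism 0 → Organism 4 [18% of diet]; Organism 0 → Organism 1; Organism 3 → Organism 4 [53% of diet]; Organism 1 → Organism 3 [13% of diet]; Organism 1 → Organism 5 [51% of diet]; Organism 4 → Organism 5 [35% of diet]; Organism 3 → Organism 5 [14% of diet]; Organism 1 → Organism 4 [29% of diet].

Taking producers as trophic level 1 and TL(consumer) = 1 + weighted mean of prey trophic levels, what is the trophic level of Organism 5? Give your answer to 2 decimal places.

3.90

Organism 1: 1 + 1 = 2
Organism 2: 1 + 2 = 3
Organism 3: 1 + (0.87×3 + 0.13×2) = 3.87
Organism 4: 1 + (0.53×3.87 + 0.18×1 + 0.29×2) = 3.8111
Organism 5: 1 + (0.51×2 + 0.14×3.87 + 0.35×3.8111) = 3.895685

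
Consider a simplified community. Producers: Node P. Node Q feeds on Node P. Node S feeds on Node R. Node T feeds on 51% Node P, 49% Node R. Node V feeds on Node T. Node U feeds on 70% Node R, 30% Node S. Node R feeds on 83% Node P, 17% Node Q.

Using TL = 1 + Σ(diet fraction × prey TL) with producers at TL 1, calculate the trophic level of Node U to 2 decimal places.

3.47

Node Q: 1 + 1 = 2
Node R: 1 + (0.83×1 + 0.17×2) = 2.17
Node S: 1 + 2.17 = 3.17
Node T: 1 + (0.51×1 + 0.49×2.17) = 2.5733
Node U: 1 + (0.7×2.17 + 0.3×3.17) = 3.47
Node V: 1 + 2.5733 = 3.5733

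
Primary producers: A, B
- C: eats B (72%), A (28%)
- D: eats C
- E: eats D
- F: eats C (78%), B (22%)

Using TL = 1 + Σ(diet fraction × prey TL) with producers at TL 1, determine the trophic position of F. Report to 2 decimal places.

2.78

C: 1 + (0.72×1 + 0.28×1) = 2
D: 1 + 2 = 3
E: 1 + 3 = 4
F: 1 + (0.78×2 + 0.22×1) = 2.78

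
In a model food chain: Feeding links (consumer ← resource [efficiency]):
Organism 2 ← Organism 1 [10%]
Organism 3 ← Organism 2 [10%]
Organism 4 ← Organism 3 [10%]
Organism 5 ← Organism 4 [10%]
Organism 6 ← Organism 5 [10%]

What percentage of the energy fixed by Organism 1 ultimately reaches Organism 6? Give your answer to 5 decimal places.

0.00100%

Product of link efficiencies: 0.1 × 0.1 × 0.1 × 0.1 × 0.1 = 0.00001
As a percentage: 0.00001 × 100 = 0.00100%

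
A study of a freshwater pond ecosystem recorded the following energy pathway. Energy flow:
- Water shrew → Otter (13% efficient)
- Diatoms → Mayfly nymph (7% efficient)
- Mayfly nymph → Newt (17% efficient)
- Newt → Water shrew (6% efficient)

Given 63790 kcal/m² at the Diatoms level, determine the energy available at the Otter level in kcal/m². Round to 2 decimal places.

5.92 kcal/m²

Mayfly nymph: 63790 × 0.07 = 4465.3 kcal/m²
Newt: 4465.3 × 0.17 = 759.101 kcal/m²
Water shrew: 759.101 × 0.06 = 45.54606 kcal/m²
Otter: 45.54606 × 0.13 = 5.9209878 kcal/m²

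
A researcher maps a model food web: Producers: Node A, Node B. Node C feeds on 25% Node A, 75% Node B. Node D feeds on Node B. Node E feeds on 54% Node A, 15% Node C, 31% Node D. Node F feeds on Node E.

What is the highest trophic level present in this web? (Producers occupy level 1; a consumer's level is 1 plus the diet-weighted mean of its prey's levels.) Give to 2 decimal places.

Node C: 1 + (0.25×1 + 0.75×1) = 2
Node D: 1 + 1 = 2
Node E: 1 + (0.54×1 + 0.15×2 + 0.31×2) = 2.46
Node F: 1 + 2.46 = 3.46

3.46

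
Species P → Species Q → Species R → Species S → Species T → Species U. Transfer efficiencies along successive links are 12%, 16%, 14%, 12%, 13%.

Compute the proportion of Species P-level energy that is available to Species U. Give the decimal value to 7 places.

0.0000419

Product of link efficiencies: 0.12 × 0.16 × 0.14 × 0.12 × 0.13 = 0.0000419328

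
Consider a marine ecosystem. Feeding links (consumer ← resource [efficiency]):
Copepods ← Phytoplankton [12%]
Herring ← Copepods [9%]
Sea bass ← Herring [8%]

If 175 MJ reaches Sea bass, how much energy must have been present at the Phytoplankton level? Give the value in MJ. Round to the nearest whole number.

Cumulative transfer efficiency: 0.12 × 0.09 × 0.08 = 0.000864
Phytoplankton energy = 175 / 0.000864 = 202546 MJ

202546 MJ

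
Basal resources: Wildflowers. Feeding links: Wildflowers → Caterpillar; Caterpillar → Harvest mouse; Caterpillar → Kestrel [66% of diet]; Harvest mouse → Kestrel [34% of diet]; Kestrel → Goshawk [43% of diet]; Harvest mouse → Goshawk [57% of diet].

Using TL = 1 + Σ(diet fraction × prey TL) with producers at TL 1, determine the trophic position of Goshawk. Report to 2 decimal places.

Caterpillar: 1 + 1 = 2
Harvest mouse: 1 + 2 = 3
Kestrel: 1 + (0.66×2 + 0.34×3) = 3.34
Goshawk: 1 + (0.43×3.34 + 0.57×3) = 4.1462

4.15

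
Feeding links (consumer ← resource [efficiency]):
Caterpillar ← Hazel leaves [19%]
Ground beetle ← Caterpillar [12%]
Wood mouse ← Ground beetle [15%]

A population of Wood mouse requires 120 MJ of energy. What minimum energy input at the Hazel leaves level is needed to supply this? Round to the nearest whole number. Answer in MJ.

Cumulative transfer efficiency: 0.19 × 0.12 × 0.15 = 0.00342
Hazel leaves energy = 120 / 0.00342 = 35088 MJ

35088 MJ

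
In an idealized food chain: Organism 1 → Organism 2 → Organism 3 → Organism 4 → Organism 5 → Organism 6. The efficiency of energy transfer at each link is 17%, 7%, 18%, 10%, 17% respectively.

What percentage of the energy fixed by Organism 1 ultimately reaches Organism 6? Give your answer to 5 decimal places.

Product of link efficiencies: 0.17 × 0.07 × 0.18 × 0.1 × 0.17 = 0.000036414
As a percentage: 0.000036414 × 100 = 0.00364%

0.00364%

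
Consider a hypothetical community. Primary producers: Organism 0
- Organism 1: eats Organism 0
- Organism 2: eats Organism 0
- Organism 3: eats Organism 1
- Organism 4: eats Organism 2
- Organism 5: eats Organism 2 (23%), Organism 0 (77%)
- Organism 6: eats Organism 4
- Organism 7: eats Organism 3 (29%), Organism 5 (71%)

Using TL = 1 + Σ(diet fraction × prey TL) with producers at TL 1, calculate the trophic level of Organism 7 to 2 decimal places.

3.45

Organism 1: 1 + 1 = 2
Organism 2: 1 + 1 = 2
Organism 3: 1 + 2 = 3
Organism 4: 1 + 2 = 3
Organism 5: 1 + (0.23×2 + 0.77×1) = 2.23
Organism 6: 1 + 3 = 4
Organism 7: 1 + (0.29×3 + 0.71×2.23) = 3.4533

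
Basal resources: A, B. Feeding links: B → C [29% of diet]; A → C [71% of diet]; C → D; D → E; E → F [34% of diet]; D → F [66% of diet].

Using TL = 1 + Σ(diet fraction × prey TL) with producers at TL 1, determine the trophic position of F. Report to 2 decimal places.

C: 1 + (0.29×1 + 0.71×1) = 2
D: 1 + 2 = 3
E: 1 + 3 = 4
F: 1 + (0.34×4 + 0.66×3) = 4.34

4.34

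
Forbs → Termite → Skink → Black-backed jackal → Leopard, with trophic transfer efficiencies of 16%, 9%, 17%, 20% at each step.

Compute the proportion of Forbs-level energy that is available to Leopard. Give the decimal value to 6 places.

0.000490

Product of link efficiencies: 0.16 × 0.09 × 0.17 × 0.2 = 0.0004896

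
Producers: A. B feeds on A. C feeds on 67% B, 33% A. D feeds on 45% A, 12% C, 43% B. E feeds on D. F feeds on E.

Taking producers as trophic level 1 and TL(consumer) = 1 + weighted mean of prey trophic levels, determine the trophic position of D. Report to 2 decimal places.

B: 1 + 1 = 2
C: 1 + (0.67×2 + 0.33×1) = 2.67
D: 1 + (0.45×1 + 0.12×2.67 + 0.43×2) = 2.6304
E: 1 + 2.6304 = 3.6304
F: 1 + 3.6304 = 4.6304

2.63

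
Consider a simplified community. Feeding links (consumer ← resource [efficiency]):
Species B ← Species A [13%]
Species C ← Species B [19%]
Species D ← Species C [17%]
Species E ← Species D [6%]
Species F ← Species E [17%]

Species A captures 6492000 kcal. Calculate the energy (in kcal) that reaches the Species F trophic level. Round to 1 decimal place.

Species B: 6492000 × 0.13 = 843960 kcal
Species C: 843960 × 0.19 = 160352.4 kcal
Species D: 160352.4 × 0.17 = 27259.908 kcal
Species E: 27259.908 × 0.06 = 1635.59448 kcal
Species F: 1635.59448 × 0.17 = 278.0510616 kcal

278.1 kcal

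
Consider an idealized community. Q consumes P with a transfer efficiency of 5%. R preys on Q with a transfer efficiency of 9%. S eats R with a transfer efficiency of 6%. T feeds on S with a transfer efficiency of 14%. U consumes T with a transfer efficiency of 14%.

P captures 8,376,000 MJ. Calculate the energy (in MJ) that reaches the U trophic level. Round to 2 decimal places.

44.33 MJ

Q: 8376000 × 0.05 = 418800 MJ
R: 418800 × 0.09 = 37692 MJ
S: 37692 × 0.06 = 2261.52 MJ
T: 2261.52 × 0.14 = 316.6128 MJ
U: 316.6128 × 0.14 = 44.325792 MJ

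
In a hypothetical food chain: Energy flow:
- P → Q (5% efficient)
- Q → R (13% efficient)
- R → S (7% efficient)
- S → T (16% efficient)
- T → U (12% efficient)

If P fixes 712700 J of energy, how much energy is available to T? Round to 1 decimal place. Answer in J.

Q: 712700 × 0.05 = 35635 J
R: 35635 × 0.13 = 4632.55 J
S: 4632.55 × 0.07 = 324.2785 J
T: 324.2785 × 0.16 = 51.88456 J

51.9 J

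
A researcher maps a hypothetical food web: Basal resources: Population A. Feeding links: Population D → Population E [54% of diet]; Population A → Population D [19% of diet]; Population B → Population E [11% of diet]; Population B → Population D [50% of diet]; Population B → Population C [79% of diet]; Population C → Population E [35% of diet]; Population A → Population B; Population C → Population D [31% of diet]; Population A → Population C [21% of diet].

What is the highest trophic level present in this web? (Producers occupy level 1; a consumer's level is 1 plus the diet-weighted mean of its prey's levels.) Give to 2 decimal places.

Population B: 1 + 1 = 2
Population C: 1 + (0.21×1 + 0.79×2) = 2.79
Population D: 1 + (0.5×2 + 0.19×1 + 0.31×2.79) = 3.0549
Population E: 1 + (0.11×2 + 0.54×3.0549 + 0.35×2.79) = 3.846146

3.85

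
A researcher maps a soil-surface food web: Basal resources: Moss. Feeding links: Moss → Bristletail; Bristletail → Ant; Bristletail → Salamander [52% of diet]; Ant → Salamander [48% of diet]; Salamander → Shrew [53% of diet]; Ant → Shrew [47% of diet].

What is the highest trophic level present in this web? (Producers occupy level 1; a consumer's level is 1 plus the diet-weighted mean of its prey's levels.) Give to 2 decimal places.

Bristletail: 1 + 1 = 2
Ant: 1 + 2 = 3
Salamander: 1 + (0.52×2 + 0.48×3) = 3.48
Shrew: 1 + (0.53×3.48 + 0.47×3) = 4.2544

4.25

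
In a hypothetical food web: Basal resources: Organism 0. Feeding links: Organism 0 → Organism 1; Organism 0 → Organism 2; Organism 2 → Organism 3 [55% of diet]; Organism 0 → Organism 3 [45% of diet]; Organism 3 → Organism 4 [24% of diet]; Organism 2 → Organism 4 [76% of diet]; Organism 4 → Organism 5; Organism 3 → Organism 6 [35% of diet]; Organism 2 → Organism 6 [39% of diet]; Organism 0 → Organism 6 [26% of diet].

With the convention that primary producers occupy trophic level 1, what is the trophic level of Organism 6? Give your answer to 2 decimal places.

Organism 1: 1 + 1 = 2
Organism 2: 1 + 1 = 2
Organism 3: 1 + (0.55×2 + 0.45×1) = 2.55
Organism 4: 1 + (0.24×2.55 + 0.76×2) = 3.132
Organism 5: 1 + 3.132 = 4.132
Organism 6: 1 + (0.35×2.55 + 0.39×2 + 0.26×1) = 2.9325

2.93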